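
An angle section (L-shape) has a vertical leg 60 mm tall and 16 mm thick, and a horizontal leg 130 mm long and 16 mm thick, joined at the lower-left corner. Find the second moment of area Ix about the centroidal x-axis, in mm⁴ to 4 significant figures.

Ix ≈ 6.313 × 10⁵ mm⁴

Treat the section as a set of non-overlapping primitives; coordinates are from the bounding-box lower-left.
Vertical leg: 16 × 60, A = 960 mm², y = 30 mm, Ī = 288 000 mm⁴.
Horizontal leg (remainder): 114 × 16, A = 1 824 mm², y = 8 mm, Ī = 38 912 mm⁴.
Centroid: ȳ = ΣA·y / ΣA = 15.5862 mm.
Transfer each piece to the centroidal x-axis using Ī + A·d² with d = y − 15.5862:
  vertical leg: d = 14.4138 mm → contributes +487 447 mm⁴
  horizontal leg (remainder): d = -7.58621 mm → contributes +143 884 mm⁴
Total I = 631 331 mm⁴.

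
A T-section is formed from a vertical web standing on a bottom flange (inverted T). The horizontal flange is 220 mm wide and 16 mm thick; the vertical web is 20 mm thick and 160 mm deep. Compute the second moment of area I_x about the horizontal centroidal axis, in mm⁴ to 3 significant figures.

Break the section into simple shapes (no overlaps), measuring from the bottom-left corner of the bounding box.
Flange: 220 × 16, A = 3 520 mm², y = 8 mm, Ī = 75 093 mm⁴.
Web: 20 × 160, A = 3 200 mm², y = 96 mm, Ī = 6 826 667 mm⁴.
Centroid: ȳ = ΣA·y / ΣA = 49.905 mm.
Transfer each piece to the horizontal centroidal axis using Ī + A·d² with d = y − 49.905:
  flange: d = -41.905 mm → contributes +6 256 245 mm⁴
  web: d = 46.095 mm → contributes +13 625 934 mm⁴
Total I = 19 882 179 mm⁴.

I_x ≈ 1.99 × 10⁷ mm⁴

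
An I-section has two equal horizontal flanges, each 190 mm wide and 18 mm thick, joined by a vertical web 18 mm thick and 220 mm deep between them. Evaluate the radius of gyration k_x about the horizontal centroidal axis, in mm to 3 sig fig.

Decompose the section into non-overlapping parts with the origin at the bottom-left of its bounding rectangle.
Bottom flange: 190 × 18, A = 3 420 mm², y = 9 mm, Ī = 92 340 mm⁴.
Web: 18 × 220, A = 3 960 mm², y = 128 mm, Ī = 15 972 000 mm⁴.
Top flange: 190 × 18, A = 3 420 mm², y = 247 mm, Ī = 92 340 mm⁴.
By symmetry the centroid is at mid-height, ȳ = 128 mm.
Transfer each piece to the horizontal centroidal axis using Ī + A·d² with d = y − 128:
  bottom flange: d = -119 mm → contributes +48 522 960 mm⁴
  web: d = 0 mm → contributes +15 972 000 mm⁴
  top flange: d = 119 mm → contributes +48 522 960 mm⁴
Total I = 113 017 920 mm⁴.
Radius of gyration: k = √(I/A) = √(113 017 920 / 10 800) = 102.3 mm.

k_x ≈ 102 mm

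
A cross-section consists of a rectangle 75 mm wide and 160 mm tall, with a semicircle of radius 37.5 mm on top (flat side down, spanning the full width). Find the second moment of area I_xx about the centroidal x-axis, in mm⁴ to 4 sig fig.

I_xx ≈ 4.298 × 10⁷ mm⁴

Split into non-overlapping primitives; take the origin at the lower-left of the bounding box.
Rectangular body: 75 × 160, A = 12 000 mm², y = 80 mm, Ī = 25 600 000 mm⁴.
Semicircular cap: semicircle r = 37.5, A = 2208.93 mm², y = 175.915 mm, Ī = 217 049 mm⁴.
Centroid: ȳ = ΣA·y / ΣA = 94.9111 mm.
Transfer each piece to the centroidal x-axis using Ī + A·d² with d = y − 94.9111:
  rectangular body: d = -14.9111 mm → contributes +28 268 091 mm⁴
  semicircular cap: d = 81.0044 mm → contributes +14 711 426 mm⁴
Total I = 42 979 517 mm⁴.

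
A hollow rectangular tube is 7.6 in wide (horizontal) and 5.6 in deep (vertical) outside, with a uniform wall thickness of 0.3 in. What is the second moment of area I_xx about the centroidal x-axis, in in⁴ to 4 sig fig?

Break the section into simple shapes (no overlaps), measuring from the bottom-left corner of the bounding box.
Outer rectangle: 7.6 × 5.6, A = 42.56 in², y = 2.8 in, Ī = 111.223 in⁴.
Inner void (subtracted): 7 × 5, A = 35 in², y = 2.8 in, Ī = 72.9167 in⁴.
By symmetry the centroid is at mid-height, ȳ = 2.8 in.
All pieces are centred on the centroidal x-axis, so I = ΣĪ (holes subtracted) = 38.3068 in⁴.

I_xx ≈ 38.31 in⁴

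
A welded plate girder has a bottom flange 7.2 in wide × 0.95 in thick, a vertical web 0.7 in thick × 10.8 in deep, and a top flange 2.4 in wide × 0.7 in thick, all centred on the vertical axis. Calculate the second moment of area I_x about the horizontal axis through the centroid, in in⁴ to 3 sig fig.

Split into non-overlapping primitives; take the origin at the lower-left of the bounding box.
Bottom plate: 7.2 × 0.95, A = 6.84 in², y = 0.475 in, Ī = 0.51443 in⁴.
Web plate: 0.7 × 10.8, A = 7.56 in², y = 6.35 in, Ī = 73.483 in⁴.
Top plate: 2.4 × 0.7, A = 1.68 in², y = 12.1 in, Ī = 0.0686 in⁴.
Centroid: ȳ = ΣA·y / ΣA = 4.4517 in.
Transfer each piece to the horizontal axis through the centroid using Ī + A·d² with d = y − 4.4517:
  bottom plate: d = -3.9767 in → contributes +108.68 in⁴
  web plate: d = 1.8983 in → contributes +100.73 in⁴
  top plate: d = 7.6483 in → contributes +98.343 in⁴
Total I = 307.75 in⁴.

I_x ≈ 308 in⁴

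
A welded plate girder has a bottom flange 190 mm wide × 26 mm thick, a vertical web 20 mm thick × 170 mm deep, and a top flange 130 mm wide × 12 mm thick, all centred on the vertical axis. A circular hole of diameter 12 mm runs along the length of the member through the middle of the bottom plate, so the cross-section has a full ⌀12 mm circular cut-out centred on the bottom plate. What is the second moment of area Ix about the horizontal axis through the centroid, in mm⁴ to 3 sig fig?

Ix ≈ 5.66 × 10⁷ mm⁴

Break the section into simple shapes (no overlaps), measuring from the bottom-left corner of the bounding box.
Bottom plate: 190 × 26, A = 4 940 mm², y = 13 mm, Ī = 278 287 mm⁴.
Web plate: 20 × 170, A = 3 400 mm², y = 111 mm, Ī = 8 188 333 mm⁴.
Top plate: 130 × 12, A = 1 560 mm², y = 202 mm, Ī = 18 720 mm⁴.
Hole (subtracted): ⌀12, A = 113.1 mm², y = 13 mm, Ī = 1017.9 mm⁴.
Centroid: ȳ = ΣA·y / ΣA = 77.171 mm.
Transfer each piece to the horizontal axis through the centroid using Ī + A·d² with d = y − 77.171:
  bottom plate: d = -64.171 mm → contributes +20 621 100 mm⁴
  web plate: d = 33.829 mm → contributes +12 079 188 mm⁴
  top plate: d = 124.83 mm → contributes +24 326 890 mm⁴
  hole: d = -64.171 mm → contributes −466 750 mm⁴
Total I = 56 560 428 mm⁴.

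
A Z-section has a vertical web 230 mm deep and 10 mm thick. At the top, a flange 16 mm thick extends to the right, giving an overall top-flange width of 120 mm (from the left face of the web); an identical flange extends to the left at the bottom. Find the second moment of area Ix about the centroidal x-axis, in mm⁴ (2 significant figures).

Ix ≈ 5.1 × 10⁷ mm⁴

Decompose the section into non-overlapping parts with the origin at the bottom-left of its bounding rectangle.
Web: 10 × 230, A = 2 300 mm², y = 115 mm, Ī = 10 139 167 mm⁴.
Top flange (beyond web): 110 × 16, A = 1 760 mm², y = 222 mm, Ī = 37 547 mm⁴.
Bottom flange (beyond web): 110 × 16, A = 1 760 mm², y = 8 mm, Ī = 37 547 mm⁴.
Centroid: ȳ = ΣA·y / ΣA = 115 mm.
Transfer each piece to the centroidal x-axis using Ī + A·d² with d = y − 115:
  web: d = 0 mm → contributes +10 139 167 mm⁴
  top flange (beyond web): d = 107 mm → contributes +20 187 787 mm⁴
  bottom flange (beyond web): d = -107 mm → contributes +20 187 787 mm⁴
Total I = 50 514 740 mm⁴.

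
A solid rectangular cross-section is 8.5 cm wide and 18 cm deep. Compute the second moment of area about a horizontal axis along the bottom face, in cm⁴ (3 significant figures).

I_base ≈ 1.65 × 10⁴ cm⁴

The section: 8.5 × 18, A = 153 cm², y = 9 cm, Ī = 4 131 cm⁴.
Transfer it to a horizontal axis along the bottom face using Ī + A·d² with d = y − 0:
  the section: d = 9 cm → contributes +16 524 cm⁴
Total I = 16 524 cm⁴.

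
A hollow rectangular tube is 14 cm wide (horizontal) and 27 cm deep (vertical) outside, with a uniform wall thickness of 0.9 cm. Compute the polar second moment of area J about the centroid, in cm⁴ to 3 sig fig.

J ≈ 9050 cm⁴

Split into non-overlapping primitives; take the origin at the lower-left of the bounding box.
Outer rectangle: 14 × 27, A = 378 cm², y = 13.5 cm, Ī = 22 964 cm⁴.
Inner void (subtracted): 12.2 × 25.2, A = 307.44 cm², y = 13.5 cm, Ī = 16 270 cm⁴.
By symmetry the centroid is at mid-height, ȳ = 13.5 cm.
All pieces are centred on the centroidal x-axis, so I = ΣĪ (holes subtracted) = 6693.8 cm⁴.
Repeating about the centroidal y-axis gives I_y = 2360.7 cm⁴.
Polar second moment: J = I_x + I_y = 9054.5 cm⁴.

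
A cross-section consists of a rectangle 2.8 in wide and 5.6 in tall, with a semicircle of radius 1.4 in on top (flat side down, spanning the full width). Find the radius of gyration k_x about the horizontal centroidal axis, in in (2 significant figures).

k_x ≈ 1.9 in

Split into non-overlapping primitives; take the origin at the lower-left of the bounding box.
Rectangular body: 2.8 × 5.6, A = 15.68 in², y = 2.8 in, Ī = 40.98 in⁴.
Semicircular cap: semicircle r = 1.4, A = 3.079 in², y = 6.194 in, Ī = 0.4216 in⁴.
Centroid: ȳ = ΣA·y / ΣA = 3.357 in.
Transfer each piece to the horizontal centroidal axis using Ī + A·d² with d = y − 3.357:
  rectangular body: d = -0.5571 in → contributes +45.84 in⁴
  semicircular cap: d = 2.837 in → contributes +25.2 in⁴
Total I = 71.05 in⁴.
Radius of gyration: k = √(I/A) = √(71.05 / 18.76) = 1.946 in.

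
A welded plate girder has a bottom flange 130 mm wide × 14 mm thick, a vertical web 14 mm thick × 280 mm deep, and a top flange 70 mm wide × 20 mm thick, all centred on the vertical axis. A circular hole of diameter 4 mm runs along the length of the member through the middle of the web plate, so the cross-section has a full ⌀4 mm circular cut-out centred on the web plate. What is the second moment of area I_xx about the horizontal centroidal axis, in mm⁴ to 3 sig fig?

Split into non-overlapping primitives; take the origin at the lower-left of the bounding box.
Bottom plate: 130 × 14, A = 1 820 mm², y = 7 mm, Ī = 29 727 mm⁴.
Web plate: 14 × 280, A = 3 920 mm², y = 154 mm, Ī = 25 610 667 mm⁴.
Top plate: 70 × 20, A = 1 400 mm², y = 304 mm, Ī = 46 667 mm⁴.
Hole (subtracted): ⌀4, A = 12.566 mm², y = 154 mm, Ī = 12.566 mm⁴.
Centroid: ȳ = ΣA·y / ΣA = 145.93 mm.
Transfer each piece to the horizontal centroidal axis using Ī + A·d² with d = y − 145.93:
  bottom plate: d = -138.93 mm → contributes +35 157 005 mm⁴
  web plate: d = 8.073 mm → contributes +25 866 148 mm⁴
  top plate: d = 158.07 mm → contributes +35 028 584 mm⁴
  hole: d = 8.073 mm → contributes −831.57 mm⁴
Total I = 96 050 905 mm⁴.

I_xx ≈ 9.61 × 10⁷ mm⁴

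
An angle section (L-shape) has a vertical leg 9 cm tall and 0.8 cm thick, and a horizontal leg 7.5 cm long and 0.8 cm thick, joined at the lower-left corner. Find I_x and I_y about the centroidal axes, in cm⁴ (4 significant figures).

I_x ≈ 100.5 cm⁴, I_y ≈ 63.64 cm⁴

Split into non-overlapping primitives; take the origin at the lower-left of the bounding box.
Vertical leg: 0.8 × 9, A = 7.2 cm², y = 4.5 cm, Ī = 48.6 cm⁴.
Horizontal leg (remainder): 6.7 × 0.8, A = 5.36 cm², y = 0.4 cm, Ī = 0.285867 cm⁴.
Centroid: ȳ = ΣA·y / ΣA = 2.75032 cm.
Transfer each piece to the centroidal x-axis using Ī + A·d² with d = y − 2.75032:
  vertical leg: d = 1.74968 cm → contributes +70.642 cm⁴
  horizontal leg (remainder): d = -2.35032 cm → contributes +29.8945 cm⁴
Total I = 100.536 cm⁴.
For the y-axis: x̄ = 2.00032 cm.
Repeating about the centroidal y-axis gives I_y = 63.6435 cm⁴.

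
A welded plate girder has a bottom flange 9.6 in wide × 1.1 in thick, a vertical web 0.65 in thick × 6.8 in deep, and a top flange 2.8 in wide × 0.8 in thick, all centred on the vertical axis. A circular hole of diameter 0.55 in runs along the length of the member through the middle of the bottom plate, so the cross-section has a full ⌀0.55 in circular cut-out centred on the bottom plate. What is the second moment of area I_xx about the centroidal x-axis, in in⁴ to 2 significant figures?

I_xx ≈ 150 in⁴

Break the section into simple shapes (no overlaps), measuring from the bottom-left corner of the bounding box.
Bottom plate: 9.6 × 1.1, A = 10.56 in², y = 0.55 in, Ī = 1.065 in⁴.
Web plate: 0.65 × 6.8, A = 4.42 in², y = 4.5 in, Ī = 17.03 in⁴.
Top plate: 2.8 × 0.8, A = 2.24 in², y = 8.3 in, Ī = 0.1195 in⁴.
Hole (subtracted): ⌀0.55, A = 0.2376 in², y = 0.55 in, Ī = 0.004492 in⁴.
Centroid: ȳ = ΣA·y / ΣA = 2.6 in.
Transfer each piece to the centroidal x-axis using Ī + A·d² with d = y − 2.6:
  bottom plate: d = -2.05 in → contributes +45.46 in⁴
  web plate: d = 1.9 in → contributes +32.98 in⁴
  top plate: d = 5.7 in → contributes +72.89 in⁴
  hole: d = -2.05 in → contributes −1.003 in⁴
Total I = 150.3 in⁴.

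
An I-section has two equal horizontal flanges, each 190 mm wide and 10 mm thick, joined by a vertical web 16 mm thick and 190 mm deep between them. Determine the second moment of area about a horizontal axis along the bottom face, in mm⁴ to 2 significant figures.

I_base ≈ 1.2 × 10⁸ mm⁴

Split into non-overlapping primitives; take the origin at the lower-left of the bounding box.
Bottom flange: 190 × 10, A = 1 900 mm², y = 5 mm, Ī = 15 833 mm⁴.
Web: 16 × 190, A = 3 040 mm², y = 105 mm, Ī = 9 145 333 mm⁴.
Top flange: 190 × 10, A = 1 900 mm², y = 205 mm, Ī = 15 833 mm⁴.
Transfer each piece to a horizontal axis along the bottom face using Ī + A·d² with d = y − 0:
  bottom flange: d = 5 mm → contributes +63 333 mm⁴
  web: d = 105 mm → contributes +42 661 333 mm⁴
  top flange: d = 205 mm → contributes +79 863 333 mm⁴
Total I = 122 588 000 mm⁴.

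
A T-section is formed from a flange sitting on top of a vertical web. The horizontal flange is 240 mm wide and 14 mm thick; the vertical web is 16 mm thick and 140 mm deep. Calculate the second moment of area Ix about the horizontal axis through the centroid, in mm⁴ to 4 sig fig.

Ix ≈ 1.168 × 10⁷ mm⁴

Break the section into simple shapes (no overlaps), measuring from the bottom-left corner of the bounding box.
Flange: 240 × 14, A = 3 360 mm², y = 147 mm, Ī = 54 880 mm⁴.
Web: 16 × 140, A = 2 240 mm², y = 70 mm, Ī = 3 658 667 mm⁴.
Centroid: ȳ = ΣA·y / ΣA = 116.2 mm.
Transfer each piece to the horizontal axis through the centroid using Ī + A·d² with d = y − 116.2:
  flange: d = 30.8 mm → contributes +3 242 310 mm⁴
  web: d = -46.2 mm → contributes +8 439 812 mm⁴
Total I = 11 682 123 mm⁴.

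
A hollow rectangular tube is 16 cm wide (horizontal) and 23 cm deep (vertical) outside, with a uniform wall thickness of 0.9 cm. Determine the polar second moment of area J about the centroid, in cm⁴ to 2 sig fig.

J ≈ 7700 cm⁴

Break the section into simple shapes (no overlaps), measuring from the bottom-left corner of the bounding box.
Outer rectangle: 16 × 23, A = 368 cm², y = 11.5 cm, Ī = 16 223 cm⁴.
Inner void (subtracted): 14.2 × 21.2, A = 301 cm², y = 11.5 cm, Ī = 11 275 cm⁴.
By symmetry the centroid is at mid-height, ȳ = 11.5 cm.
All pieces are centred on the centroidal x-axis, so I = ΣĪ (holes subtracted) = 4 948 cm⁴.
Repeating about the centroidal y-axis gives I_y = 2 792 cm⁴.
Polar second moment: J = I_x + I_y = 7 740 cm⁴.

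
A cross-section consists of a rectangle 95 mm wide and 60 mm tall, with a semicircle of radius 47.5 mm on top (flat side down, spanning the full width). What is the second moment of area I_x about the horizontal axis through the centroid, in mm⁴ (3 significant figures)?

I_x ≈ 7.77 × 10⁶ mm⁴

Split into non-overlapping primitives; take the origin at the lower-left of the bounding box.
Rectangular body: 95 × 60, A = 5 700 mm², y = 30 mm, Ī = 1 710 000 mm⁴.
Semicircular cap: semicircle r = 47.5, A = 3544.1 mm², y = 80.16 mm, Ī = 558 736 mm⁴.
Centroid: ȳ = ΣA·y / ΣA = 49.231 mm.
Transfer each piece to the horizontal axis through the centroid using Ī + A·d² with d = y − 49.231:
  rectangular body: d = -19.231 mm → contributes +3 817 985 mm⁴
  semicircular cap: d = 30.929 mm → contributes +3 949 013 mm⁴
Total I = 7 766 998 mm⁴.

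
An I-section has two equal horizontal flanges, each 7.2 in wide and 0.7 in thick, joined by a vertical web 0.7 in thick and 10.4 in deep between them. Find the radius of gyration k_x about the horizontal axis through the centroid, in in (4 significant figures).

Treat the section as a set of non-overlapping primitives; coordinates are from the bounding-box lower-left.
Bottom flange: 7.2 × 0.7, A = 5.04 in², y = 0.35 in, Ī = 0.2058 in⁴.
Web: 0.7 × 10.4, A = 7.28 in², y = 5.9 in, Ī = 65.6171 in⁴.
Top flange: 7.2 × 0.7, A = 5.04 in², y = 11.45 in, Ī = 0.2058 in⁴.
By symmetry the centroid is at mid-height, ȳ = 5.9 in.
Transfer each piece to the horizontal axis through the centroid using Ī + A·d² with d = y − 5.9:
  bottom flange: d = -5.55 in → contributes +155.45 in⁴
  web: d = 0 in → contributes +65.6171 in⁴
  top flange: d = 5.55 in → contributes +155.45 in⁴
Total I = 376.518 in⁴.
Radius of gyration: k = √(I/A) = √(376.518 / 17.36) = 4.65713 in.

k_x ≈ 4.657 in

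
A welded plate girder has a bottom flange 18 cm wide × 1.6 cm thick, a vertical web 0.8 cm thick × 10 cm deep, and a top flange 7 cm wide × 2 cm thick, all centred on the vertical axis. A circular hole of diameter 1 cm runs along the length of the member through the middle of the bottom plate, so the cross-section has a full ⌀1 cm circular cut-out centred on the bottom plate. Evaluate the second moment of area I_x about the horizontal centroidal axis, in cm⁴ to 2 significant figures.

I_x ≈ 1400 cm⁴

Decompose the section into non-overlapping parts with the origin at the bottom-left of its bounding rectangle.
Bottom plate: 18 × 1.6, A = 28.8 cm², y = 0.8 cm, Ī = 6.144 cm⁴.
Web plate: 0.8 × 10, A = 8 cm², y = 6.6 cm, Ī = 66.67 cm⁴.
Top plate: 7 × 2, A = 14 cm², y = 12.6 cm, Ī = 4.667 cm⁴.
Hole (subtracted): ⌀1, A = 0.7854 cm², y = 0.8 cm, Ī = 0.04909 cm⁴.
Centroid: ȳ = ΣA·y / ΣA = 5.031 cm.
Transfer each piece to the horizontal centroidal axis using Ī + A·d² with d = y − 5.031:
  bottom plate: d = -4.231 cm → contributes +521.6 cm⁴
  web plate: d = 1.569 cm → contributes +86.37 cm⁴
  top plate: d = 7.569 cm → contributes +806.8 cm⁴
  hole: d = -4.231 cm → contributes −14.11 cm⁴
Total I = 1 401 cm⁴.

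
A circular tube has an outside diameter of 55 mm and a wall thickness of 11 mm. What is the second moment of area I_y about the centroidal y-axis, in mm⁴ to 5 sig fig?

I_y ≈ 3.9097 × 10⁵ mm⁴

Treat the section as a set of non-overlapping primitives; coordinates are from the bounding-box lower-left.
Outer circle: ⌀55, A = 2375.829 mm², x = 27.5 mm, Ī = 449180.3 mm⁴.
Bore (subtracted): ⌀33, A = 855.2986 mm², x = 27.5 mm, Ī = 58213.76 mm⁴.
By symmetry the centroid is at mid-width, x̄ = 27.5 mm.
All pieces are centred on the centroidal y-axis, so I = ΣĪ (holes subtracted) = 390966.5 mm⁴.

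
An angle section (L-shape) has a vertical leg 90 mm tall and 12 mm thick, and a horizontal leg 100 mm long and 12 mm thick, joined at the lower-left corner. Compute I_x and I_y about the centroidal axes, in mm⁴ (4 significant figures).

I_x ≈ 1.554 × 10⁶ mm⁴, I_y ≈ 2.029 × 10⁶ mm⁴

Break the section into simple shapes (no overlaps), measuring from the bottom-left corner of the bounding box.
Vertical leg: 12 × 90, A = 1 080 mm², y = 45 mm, Ī = 729 000 mm⁴.
Horizontal leg (remainder): 88 × 12, A = 1 056 mm², y = 6 mm, Ī = 12 672 mm⁴.
Centroid: ȳ = ΣA·y / ΣA = 25.7191 mm.
Transfer each piece to the centroidal x-axis using Ī + A·d² with d = y − 25.7191:
  vertical leg: d = 19.2809 mm → contributes +1 130 493 mm⁴
  horizontal leg (remainder): d = -19.7191 mm → contributes +423 290 mm⁴
Total I = 1 553 783 mm⁴.
For the y-axis: x̄ = 30.7191 mm.
Repeating about the centroidal y-axis gives I_y = 2 029 263 mm⁴.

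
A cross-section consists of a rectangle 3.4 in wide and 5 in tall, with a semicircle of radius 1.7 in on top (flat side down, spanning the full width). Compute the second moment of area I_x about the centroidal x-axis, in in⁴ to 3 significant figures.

I_x ≈ 73.5 in⁴

Break the section into simple shapes (no overlaps), measuring from the bottom-left corner of the bounding box.
Rectangular body: 3.4 × 5, A = 17 in², y = 2.5 in, Ī = 35.417 in⁴.
Semicircular cap: semicircle r = 1.7, A = 4.5396 in², y = 5.7215 in, Ī = 0.9167 in⁴.
Centroid: ȳ = ΣA·y / ΣA = 3.179 in.
Transfer each piece to the centroidal x-axis using Ī + A·d² with d = y − 3.179:
  rectangular body: d = -0.67895 in → contributes +43.253 in⁴
  semicircular cap: d = 2.5426 in → contributes +30.263 in⁴
Total I = 73.516 in⁴.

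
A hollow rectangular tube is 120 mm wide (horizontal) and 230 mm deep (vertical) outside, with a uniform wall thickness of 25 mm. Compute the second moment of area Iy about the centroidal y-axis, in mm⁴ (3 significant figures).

Iy ≈ 2.80 × 10⁷ mm⁴

Decompose the section into non-overlapping parts with the origin at the bottom-left of its bounding rectangle.
Outer rectangle: 120 × 230, A = 27 600 mm², x = 60 mm, Ī = 33 120 000 mm⁴.
Inner void (subtracted): 70 × 180, A = 12 600 mm², x = 60 mm, Ī = 5 145 000 mm⁴.
By symmetry the centroid is at mid-width, x̄ = 60 mm.
All pieces are centred on the centroidal y-axis, so I = ΣĪ (holes subtracted) = 27 975 000 mm⁴.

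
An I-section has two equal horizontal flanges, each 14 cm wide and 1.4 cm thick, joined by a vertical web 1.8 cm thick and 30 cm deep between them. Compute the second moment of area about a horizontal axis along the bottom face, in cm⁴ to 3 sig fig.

I_base ≈ 3.88 × 10⁴ cm⁴

Split into non-overlapping primitives; take the origin at the lower-left of the bounding box.
Bottom flange: 14 × 1.4, A = 19.6 cm², y = 0.7 cm, Ī = 3.2013 cm⁴.
Web: 1.8 × 30, A = 54 cm², y = 16.4 cm, Ī = 4 050 cm⁴.
Top flange: 14 × 1.4, A = 19.6 cm², y = 32.1 cm, Ī = 3.2013 cm⁴.
Transfer each piece to the bottom edge using Ī + A·d² with d = y − 0:
  bottom flange: d = 0.7 cm → contributes +12.805 cm⁴
  web: d = 16.4 cm → contributes +18 574 cm⁴
  top flange: d = 32.1 cm → contributes +20 199 cm⁴
Total I = 38 786 cm⁴.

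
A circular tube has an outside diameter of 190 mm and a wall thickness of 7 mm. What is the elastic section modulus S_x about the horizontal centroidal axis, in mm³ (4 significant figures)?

Break the section into simple shapes (no overlaps), measuring from the bottom-left corner of the bounding box.
Outer circle: ⌀190, A = 28352.9 mm², y = 95 mm, Ī = 63 971 171 mm⁴.
Bore (subtracted): ⌀176, A = 24328.5 mm², y = 95 mm, Ī = 47 099 963 mm⁴.
By symmetry the centroid is at mid-height, ȳ = 95 mm.
All pieces are centred on the horizontal centroidal axis, so I = ΣĪ (holes subtracted) = 16 871 208 mm⁴.
Extreme fibre distance c = 95 mm; S = I/c = 177 592 mm³.

S_x ≈ 1.776 × 10⁵ mm³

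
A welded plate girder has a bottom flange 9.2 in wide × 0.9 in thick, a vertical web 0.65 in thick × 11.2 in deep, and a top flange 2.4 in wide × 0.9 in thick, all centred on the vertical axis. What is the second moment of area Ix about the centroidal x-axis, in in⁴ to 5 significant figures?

Ix ≈ 381.57 in⁴

Break the section into simple shapes (no overlaps), measuring from the bottom-left corner of the bounding box.
Bottom plate: 9.2 × 0.9, A = 8.28 in², y = 0.45 in, Ī = 0.5589 in⁴.
Web plate: 0.65 × 11.2, A = 7.28 in², y = 6.5 in, Ī = 76.10027 in⁴.
Top plate: 2.4 × 0.9, A = 2.16 in², y = 12.55 in, Ī = 0.1458 in⁴.
Centroid: ȳ = ΣA·y / ΣA = 4.410497 in.
Transfer each piece to the centroidal x-axis using Ī + A·d² with d = y − 4.410497:
  bottom plate: d = -3.960497 in → contributes +130.4351 in⁴
  web plate: d = 2.089503 in → contributes +107.8849 in⁴
  top plate: d = 8.139503 in → contributes +143.2491 in⁴
Total I = 381.5691 in⁴.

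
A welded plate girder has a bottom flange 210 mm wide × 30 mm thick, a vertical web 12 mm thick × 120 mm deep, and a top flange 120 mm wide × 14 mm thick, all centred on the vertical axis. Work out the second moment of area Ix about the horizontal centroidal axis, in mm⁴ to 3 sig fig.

Break the section into simple shapes (no overlaps), measuring from the bottom-left corner of the bounding box.
Bottom plate: 210 × 30, A = 6 300 mm², y = 15 mm, Ī = 472 500 mm⁴.
Web plate: 12 × 120, A = 1 440 mm², y = 90 mm, Ī = 1 728 000 mm⁴.
Top plate: 120 × 14, A = 1 680 mm², y = 157 mm, Ī = 27 440 mm⁴.
Centroid: ȳ = ΣA·y / ΣA = 51.79 mm.
Transfer each piece to the horizontal centroidal axis using Ī + A·d² with d = y − 51.79:
  bottom plate: d = -36.79 mm → contributes +8 999 487 mm⁴
  web plate: d = 38.21 mm → contributes +3 830 427 mm⁴
  top plate: d = 105.21 mm → contributes +18 623 670 mm⁴
Total I = 31 453 584 mm⁴.

Ix ≈ 3.15 × 10⁷ mm⁴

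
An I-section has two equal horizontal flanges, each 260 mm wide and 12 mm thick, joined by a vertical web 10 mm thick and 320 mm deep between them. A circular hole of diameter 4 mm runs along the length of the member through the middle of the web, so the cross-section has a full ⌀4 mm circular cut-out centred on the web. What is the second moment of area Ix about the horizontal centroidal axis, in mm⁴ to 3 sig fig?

Ix ≈ 1.99 × 10⁸ mm⁴

Break the section into simple shapes (no overlaps), measuring from the bottom-left corner of the bounding box.
Bottom flange: 260 × 12, A = 3 120 mm², y = 6 mm, Ī = 37 440 mm⁴.
Web: 10 × 320, A = 3 200 mm², y = 172 mm, Ī = 27 306 667 mm⁴.
Top flange: 260 × 12, A = 3 120 mm², y = 338 mm, Ī = 37 440 mm⁴.
Hole (subtracted): ⌀4, A = 12.566 mm², y = 172 mm, Ī = 12.566 mm⁴.
By symmetry the centroid is at mid-height, ȳ = 172 mm.
Transfer each piece to the horizontal centroidal axis using Ī + A·d² with d = y − 172:
  bottom flange: d = -166 mm → contributes +86 012 160 mm⁴
  web: d = 0 mm → contributes +27 306 667 mm⁴
  top flange: d = 166 mm → contributes +86 012 160 mm⁴
  hole: d = 0 mm → contributes −12.566 mm⁴
Total I = 199 330 974 mm⁴.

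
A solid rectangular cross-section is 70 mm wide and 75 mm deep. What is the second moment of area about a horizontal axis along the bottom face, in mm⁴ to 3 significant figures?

I_base ≈ 9.84 × 10⁶ mm⁴

The section: 70 × 75, A = 5 250 mm², y = 37.5 mm, Ī = 2 460 938 mm⁴.
Transfer it to the bottom edge using Ī + A·d² with d = y − 0:
  the section: d = 37.5 mm → contributes +9 843 750 mm⁴
Total I = 9 843 750 mm⁴.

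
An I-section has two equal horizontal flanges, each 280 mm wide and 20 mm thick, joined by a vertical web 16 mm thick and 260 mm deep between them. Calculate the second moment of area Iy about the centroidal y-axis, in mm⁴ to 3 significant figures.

Iy ≈ 7.33 × 10⁷ mm⁴

Break the section into simple shapes (no overlaps), measuring from the bottom-left corner of the bounding box.
Bottom flange: 280 × 20, A = 5 600 mm², x = 140 mm, Ī = 36 586 667 mm⁴.
Web: 16 × 260, A = 4 160 mm², x = 140 mm, Ī = 88 747 mm⁴.
Top flange: 280 × 20, A = 5 600 mm², x = 140 mm, Ī = 36 586 667 mm⁴.
By symmetry the centroid is at mid-width, x̄ = 140 mm.
All pieces are centred on the centroidal y-axis, so I = ΣĪ = 73 262 080 mm⁴.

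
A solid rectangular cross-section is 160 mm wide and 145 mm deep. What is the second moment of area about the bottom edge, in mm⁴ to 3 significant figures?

I_base ≈ 1.63 × 10⁸ mm⁴

The section: 160 × 145, A = 23 200 mm², y = 72.5 mm, Ī = 40 648 333 mm⁴.
Transfer it to the bottom edge using Ī + A·d² with d = y − 0:
  the section: d = 72.5 mm → contributes +162 593 333 mm⁴
Total I = 162 593 333 mm⁴.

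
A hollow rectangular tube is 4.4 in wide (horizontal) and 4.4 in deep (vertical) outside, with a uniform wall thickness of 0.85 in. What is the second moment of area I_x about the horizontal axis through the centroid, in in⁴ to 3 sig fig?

Break the section into simple shapes (no overlaps), measuring from the bottom-left corner of the bounding box.
Outer rectangle: 4.4 × 4.4, A = 19.36 in², y = 2.2 in, Ī = 31.234 in⁴.
Inner void (subtracted): 2.7 × 2.7, A = 7.29 in², y = 2.2 in, Ī = 4.4287 in⁴.
By symmetry the centroid is at mid-height, ȳ = 2.2 in.
All pieces are centred on the horizontal axis through the centroid, so I = ΣĪ (holes subtracted) = 26.805 in⁴.

I_x ≈ 26.8 in⁴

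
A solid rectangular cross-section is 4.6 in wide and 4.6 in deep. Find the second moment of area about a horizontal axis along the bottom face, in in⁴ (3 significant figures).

I_base ≈ 149 in⁴

The section: 4.6 × 4.6, A = 21.16 in², y = 2.3 in, Ī = 37.312 in⁴.
Transfer it to the base of the section using Ī + A·d² with d = y − 0:
  the section: d = 2.3 in → contributes +149.25 in⁴
Total I = 149.25 in⁴.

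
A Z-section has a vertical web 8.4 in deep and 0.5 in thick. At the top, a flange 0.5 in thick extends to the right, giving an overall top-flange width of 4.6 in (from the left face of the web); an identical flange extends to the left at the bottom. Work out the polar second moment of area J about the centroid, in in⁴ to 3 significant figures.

J ≈ 116 in⁴

Break the section into simple shapes (no overlaps), measuring from the bottom-left corner of the bounding box.
Web: 0.5 × 8.4, A = 4.2 in², y = 4.2 in, Ī = 24.696 in⁴.
Top flange (beyond web): 4.1 × 0.5, A = 2.05 in², y = 8.15 in, Ī = 0.042708 in⁴.
Bottom flange (beyond web): 4.1 × 0.5, A = 2.05 in², y = 0.25 in, Ī = 0.042708 in⁴.
Centroid: ȳ = ΣA·y / ΣA = 4.2 in.
Transfer each piece to the centroidal x-axis using Ī + A·d² with d = y − 4.2:
  web: d = 0 in → contributes +24.696 in⁴
  top flange (beyond web): d = 3.95 in → contributes +32.028 in⁴
  bottom flange (beyond web): d = -3.95 in → contributes +32.028 in⁴
Total I = 88.752 in⁴.
For the y-axis: x̄ = 4.35 in.
Repeating about the centroidal y-axis gives I_y = 27.52 in⁴.
Polar second moment: J = I_x + I_y = 116.27 in⁴.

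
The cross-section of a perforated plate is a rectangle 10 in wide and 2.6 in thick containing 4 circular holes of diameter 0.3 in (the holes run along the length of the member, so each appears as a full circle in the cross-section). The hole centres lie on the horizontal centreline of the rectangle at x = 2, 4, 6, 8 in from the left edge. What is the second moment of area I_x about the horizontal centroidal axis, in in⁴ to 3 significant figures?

Break the section into simple shapes (no overlaps), measuring from the bottom-left corner of the bounding box.
Plate: 10 × 2.6, A = 26 in², y = 1.3 in, Ī = 14.647 in⁴.
Hole 1 (subtracted): ⌀0.3, A = 0.070686 in², y = 1.3 in, Ī = 0.00039761 in⁴.
Hole 2 (subtracted): ⌀0.3, A = 0.070686 in², y = 1.3 in, Ī = 0.00039761 in⁴.
Hole 3 (subtracted): ⌀0.3, A = 0.070686 in², y = 1.3 in, Ī = 0.00039761 in⁴.
Hole 4 (subtracted): ⌀0.3, A = 0.070686 in², y = 1.3 in, Ī = 0.00039761 in⁴.
By symmetry the centroid is at mid-height, ȳ = 1.3 in.
All pieces are centred on the horizontal centroidal axis, so I = ΣĪ (holes subtracted) = 14.645 in⁴.

I_x ≈ 14.6 in⁴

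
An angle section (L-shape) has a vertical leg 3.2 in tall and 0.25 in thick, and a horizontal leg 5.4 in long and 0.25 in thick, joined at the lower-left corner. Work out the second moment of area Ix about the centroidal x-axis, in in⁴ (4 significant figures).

Ix ≈ 1.763 in⁴

Treat the section as a set of non-overlapping primitives; coordinates are from the bounding-box lower-left.
Vertical leg: 0.25 × 3.2, A = 0.8 in², y = 1.6 in, Ī = 0.682667 in⁴.
Horizontal leg (remainder): 5.15 × 0.25, A = 1.2875 in², y = 0.125 in, Ī = 0.00670573 in⁴.
Centroid: ȳ = ΣA·y / ΣA = 0.690269 in.
Transfer each piece to the centroidal x-axis using Ī + A·d² with d = y − 0.690269:
  vertical leg: d = 0.909731 in → contributes +1.34475 in⁴
  horizontal leg (remainder): d = -0.565269 in → contributes +0.4181 in⁴
Total I = 1.76285 in⁴.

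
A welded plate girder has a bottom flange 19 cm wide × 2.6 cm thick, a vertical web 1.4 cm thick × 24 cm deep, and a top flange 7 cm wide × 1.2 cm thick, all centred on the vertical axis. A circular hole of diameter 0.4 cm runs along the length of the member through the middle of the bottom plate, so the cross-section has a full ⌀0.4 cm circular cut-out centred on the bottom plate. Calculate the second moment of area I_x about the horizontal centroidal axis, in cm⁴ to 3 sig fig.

Treat the section as a set of non-overlapping primitives; coordinates are from the bounding-box lower-left.
Bottom plate: 19 × 2.6, A = 49.4 cm², y = 1.3 cm, Ī = 27.829 cm⁴.
Web plate: 1.4 × 24, A = 33.6 cm², y = 14.6 cm, Ī = 1612.8 cm⁴.
Top plate: 7 × 1.2, A = 8.4 cm², y = 27.2 cm, Ī = 1.008 cm⁴.
Hole (subtracted): ⌀0.4, A = 0.12566 cm², y = 1.3 cm, Ī = 0.0012566 cm⁴.
Centroid: ȳ = ΣA·y / ΣA = 8.5796 cm.
Transfer each piece to the horizontal centroidal axis using Ī + A·d² with d = y − 8.5796:
  bottom plate: d = -7.2796 cm → contributes +2645.7 cm⁴
  web plate: d = 6.0204 cm → contributes +2830.6 cm⁴
  top plate: d = 18.62 cm → contributes +2913.5 cm⁴
  hole: d = -7.2796 cm → contributes −6.6605 cm⁴
Total I = 8383.1 cm⁴.

I_x ≈ 8380 cm⁴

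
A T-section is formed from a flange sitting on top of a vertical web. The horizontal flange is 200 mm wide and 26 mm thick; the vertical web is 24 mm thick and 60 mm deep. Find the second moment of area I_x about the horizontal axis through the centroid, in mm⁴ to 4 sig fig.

I_x ≈ 2.810 × 10⁶ mm⁴

Treat the section as a set of non-overlapping primitives; coordinates are from the bounding-box lower-left.
Flange: 200 × 26, A = 5 200 mm², y = 73 mm, Ī = 292 933 mm⁴.
Web: 24 × 60, A = 1 440 mm², y = 30 mm, Ī = 432 000 mm⁴.
Centroid: ȳ = ΣA·y / ΣA = 63.6747 mm.
Transfer each piece to the horizontal axis through the centroid using Ī + A·d² with d = y − 63.6747:
  flange: d = 9.3253 mm → contributes +745 132 mm⁴
  web: d = -33.6747 mm → contributes +2 064 939 mm⁴
Total I = 2 810 071 mm⁴.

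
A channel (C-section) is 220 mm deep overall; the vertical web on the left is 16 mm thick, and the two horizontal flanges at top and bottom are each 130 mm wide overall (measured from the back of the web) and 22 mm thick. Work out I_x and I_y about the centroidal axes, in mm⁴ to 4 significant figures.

Decompose the section into non-overlapping parts with the origin at the bottom-left of its bounding rectangle.
Web: 16 × 220, A = 3 520 mm², y = 110 mm, Ī = 14 197 333 mm⁴.
Top flange (beyond web): 114 × 22, A = 2 508 mm², y = 209 mm, Ī = 101 156 mm⁴.
Bottom flange (beyond web): 114 × 22, A = 2 508 mm², y = 11 mm, Ī = 101 156 mm⁴.
By symmetry the centroid is at mid-height, ȳ = 110 mm.
Transfer each piece to the centroidal x-axis using Ī + A·d² with d = y − 110:
  web: d = 0 mm → contributes +14 197 333 mm⁴
  top flange (beyond web): d = 99 mm → contributes +24 682 064 mm⁴
  bottom flange (beyond web): d = -99 mm → contributes +24 682 064 mm⁴
Total I = 63 561 461 mm⁴.
For the y-axis: x̄ = 46.1959 mm.
Repeating about the centroidal y-axis gives I_y = 14 246 638 mm⁴.

I_x ≈ 6.356 × 10⁷ mm⁴, I_y ≈ 1.425 × 10⁷ mm⁴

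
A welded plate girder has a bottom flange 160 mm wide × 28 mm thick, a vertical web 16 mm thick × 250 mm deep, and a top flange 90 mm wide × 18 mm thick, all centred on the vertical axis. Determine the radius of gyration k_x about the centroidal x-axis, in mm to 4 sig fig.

Break the section into simple shapes (no overlaps), measuring from the bottom-left corner of the bounding box.
Bottom plate: 160 × 28, A = 4 480 mm², y = 14 mm, Ī = 292 693 mm⁴.
Web plate: 16 × 250, A = 4 000 mm², y = 153 mm, Ī = 20 833 333 mm⁴.
Top plate: 90 × 18, A = 1 620 mm², y = 287 mm, Ī = 43 740 mm⁴.
Centroid: ȳ = ΣA·y / ΣA = 112.838 mm.
Transfer each piece to the centroidal x-axis using Ī + A·d² with d = y − 112.838:
  bottom plate: d = -98.8376 mm → contributes +44 057 257 mm⁴
  web plate: d = 40.1624 mm → contributes +27 285 399 mm⁴
  top plate: d = 174.162 mm → contributes +49 182 444 mm⁴
Total I = 120 525 100 mm⁴.
Radius of gyration: k = √(I/A) = √(120 525 100 / 10 100) = 109.239 mm.

k_x ≈ 109.2 mm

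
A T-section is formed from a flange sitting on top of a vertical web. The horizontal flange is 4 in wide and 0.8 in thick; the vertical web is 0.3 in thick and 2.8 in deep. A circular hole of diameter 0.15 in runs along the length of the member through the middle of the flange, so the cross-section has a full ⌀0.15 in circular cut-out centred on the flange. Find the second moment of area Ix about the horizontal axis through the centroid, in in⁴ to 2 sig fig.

Ix ≈ 2.9 in⁴

Split into non-overlapping primitives; take the origin at the lower-left of the bounding box.
Flange: 4 × 0.8, A = 3.2 in², y = 3.2 in, Ī = 0.1707 in⁴.
Web: 0.3 × 2.8, A = 0.84 in², y = 1.4 in, Ī = 0.5488 in⁴.
Hole (subtracted): ⌀0.15, A = 0.01767 in², y = 3.2 in, Ī = 0.00002485 in⁴.
Centroid: ȳ = ΣA·y / ΣA = 2.824 in.
Transfer each piece to the horizontal axis through the centroid using Ī + A·d² with d = y − 2.824:
  flange: d = 0.3759 in → contributes +0.6228 in⁴
  web: d = -1.424 in → contributes +2.252 in⁴
  hole: d = 0.3759 in → contributes −0.002522 in⁴
Total I = 2.873 in⁴.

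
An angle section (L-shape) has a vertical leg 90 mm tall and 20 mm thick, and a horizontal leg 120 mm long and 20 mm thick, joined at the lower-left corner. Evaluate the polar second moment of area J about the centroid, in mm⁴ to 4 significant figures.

J ≈ 7.579 × 10⁶ mm⁴

Treat the section as a set of non-overlapping primitives; coordinates are from the bounding-box lower-left.
Vertical leg: 20 × 90, A = 1 800 mm², y = 45 mm, Ī = 1 215 000 mm⁴.
Horizontal leg (remainder): 100 × 20, A = 2 000 mm², y = 10 mm, Ī = 66666.7 mm⁴.
Centroid: ȳ = ΣA·y / ΣA = 26.5789 mm.
Transfer each piece to the centroidal x-axis using Ī + A·d² with d = y − 26.5789:
  vertical leg: d = 18.4211 mm → contributes +1 825 803 mm⁴
  horizontal leg (remainder): d = -16.5789 mm → contributes +616 390 mm⁴
Total I = 2 442 193 mm⁴.
For the y-axis: x̄ = 41.5789 mm.
Repeating about the centroidal y-axis gives I_y = 5 137 193 mm⁴.
Polar second moment: J = I_x + I_y = 7 579 386 mm⁴.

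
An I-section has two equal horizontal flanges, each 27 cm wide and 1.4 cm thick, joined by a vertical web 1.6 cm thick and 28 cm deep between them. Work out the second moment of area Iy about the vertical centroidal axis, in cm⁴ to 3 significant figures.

Iy ≈ 4600 cm⁴

Split into non-overlapping primitives; take the origin at the lower-left of the bounding box.
Bottom flange: 27 × 1.4, A = 37.8 cm², x = 13.5 cm, Ī = 2296.4 cm⁴.
Web: 1.6 × 28, A = 44.8 cm², x = 13.5 cm, Ī = 9.5573 cm⁴.
Top flange: 27 × 1.4, A = 37.8 cm², x = 13.5 cm, Ī = 2296.4 cm⁴.
By symmetry the centroid is at mid-width, x̄ = 13.5 cm.
All pieces are centred on the vertical centroidal axis, so I = ΣĪ = 4602.3 cm⁴.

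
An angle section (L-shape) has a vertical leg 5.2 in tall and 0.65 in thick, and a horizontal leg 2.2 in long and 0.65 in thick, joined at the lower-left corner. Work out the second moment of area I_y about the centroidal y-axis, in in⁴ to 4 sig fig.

I_y ≈ 1.260 in⁴

Treat the section as a set of non-overlapping primitives; coordinates are from the bounding-box lower-left.
Vertical leg: 0.65 × 5.2, A = 3.38 in², x = 0.325 in, Ī = 0.119004 in⁴.
Horizontal leg (remainder): 1.55 × 0.65, A = 1.0075 in², x = 1.425 in, Ī = 0.20171 in⁴.
Centroid: x̄ = ΣA·x / ΣA = 0.577593 in.
Transfer each piece to the centroidal y-axis using Ī + A·d² with d = x − 0.577593:
  vertical leg: d = -0.252593 in → contributes +0.334658 in⁴
  horizontal leg (remainder): d = 0.847407 in → contributes +0.925195 in⁴
Total I = 1.25985 in⁴.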